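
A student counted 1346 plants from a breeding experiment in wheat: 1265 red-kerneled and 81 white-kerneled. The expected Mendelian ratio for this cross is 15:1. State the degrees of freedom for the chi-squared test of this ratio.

1

A goodness-of-fit test with 2 phenotype classes has df = 2 − 1 = 1.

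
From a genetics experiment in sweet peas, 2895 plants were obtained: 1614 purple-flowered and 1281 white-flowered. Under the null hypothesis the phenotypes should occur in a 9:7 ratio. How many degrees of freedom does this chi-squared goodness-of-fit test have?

1

A goodness-of-fit test with 2 phenotype classes has df = 2 − 1 = 1.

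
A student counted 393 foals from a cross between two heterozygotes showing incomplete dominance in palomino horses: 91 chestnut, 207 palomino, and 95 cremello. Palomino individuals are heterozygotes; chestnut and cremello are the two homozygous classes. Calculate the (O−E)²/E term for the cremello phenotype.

0.108

With incomplete dominance, a heterozygote × heterozygote cross gives a 1:2:1 phenotypic ratio.
Expected counts for N = 393 under a 1:2:1 ratio (total parts = 4):
  chestnut: 393 × 1/4 = 98.25
  palomino: 393 × 2/4 = 196.5
  cremello: 393 × 1/4 = 98.25
Contribution of cremello: (95 − 98.25)² / 98.25 = 0.1075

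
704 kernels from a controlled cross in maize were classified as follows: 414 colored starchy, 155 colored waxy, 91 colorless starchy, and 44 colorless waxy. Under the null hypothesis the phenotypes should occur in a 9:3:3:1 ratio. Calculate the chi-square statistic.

17.561

Total ratio parts = 16. Expected numbers out of 704:
  colored starchy: 704 × 9/16 = 396
  colored waxy: 704 × 3/16 = 132
  colorless starchy: 704 × 3/16 = 132
  colorless waxy: 704 × 1/16 = 44
χ² = Σ (O − E)² / E
  colored starchy: (414 − 396)² / 396 = 0.8182
  colored waxy: (155 − 132)² / 132 = 4.0076
  colorless starchy: (91 − 132)² / 132 = 12.7348
  colorless waxy: (44 − 44)² / 44 = 0.0000
χ² = 0.8182 + 4.0076 + 12.7348 + 0.0000 = 17.5606 ≈ 17.561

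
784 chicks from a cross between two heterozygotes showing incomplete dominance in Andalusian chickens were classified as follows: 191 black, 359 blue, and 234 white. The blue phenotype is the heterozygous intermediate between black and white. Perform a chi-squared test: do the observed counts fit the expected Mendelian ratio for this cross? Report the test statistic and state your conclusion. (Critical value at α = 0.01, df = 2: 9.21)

With incomplete dominance, a heterozygote × heterozygote cross gives a 1:2:1 phenotypic ratio.
Expected counts for N = 784 under a 1:2:1 ratio (total parts = 4):
  black: 784 × 1/4 = 196
  blue: 784 × 2/4 = 392
  white: 784 × 1/4 = 196
χ² = Σ (O − E)² / E
  black: (191 − 196)² / 196 = 0.1276
  blue: (359 − 392)² / 392 = 2.7781
  white: (234 − 196)² / 196 = 7.3673
χ² = 0.1276 + 2.7781 + 7.3673 = 10.273
Degrees of freedom = 3 − 1 = 2; critical value at α = 0.01 is 9.21.
Since 10.273 > 9.21, we reject the null hypothesis — the data do not fit the 1:2:1 ratio.

10.273; not consistent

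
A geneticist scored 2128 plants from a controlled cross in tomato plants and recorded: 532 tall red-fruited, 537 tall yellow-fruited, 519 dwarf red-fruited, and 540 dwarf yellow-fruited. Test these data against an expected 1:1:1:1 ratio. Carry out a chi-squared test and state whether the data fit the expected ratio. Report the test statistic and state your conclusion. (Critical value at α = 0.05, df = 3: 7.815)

Total ratio parts = 4. Expected numbers out of 2128:
  tall red-fruited: 2128 × 1/4 = 532
  tall yellow-fruited: 2128 × 1/4 = 532
  dwarf red-fruited: 2128 × 1/4 = 532
  dwarf yellow-fruited: 2128 × 1/4 = 532
χ² = Σ (O − E)² / E
  tall red-fruited: (532 − 532)² / 532 = 0.0000
  tall yellow-fruited: (537 − 532)² / 532 = 0.0470
  dwarf red-fruited: (519 − 532)² / 532 = 0.3177
  dwarf yellow-fruited: (540 − 532)² / 532 = 0.1203
χ² = 0.0000 + 0.0470 + 0.3177 + 0.1203 = 0.485
Degrees of freedom = 4 − 1 = 3; critical value at α = 0.05 is 7.815.
Since 0.485 < 7.815, we fail to reject the null hypothesis — the data are consistent with the 1:1:1:1 ratio.

0.485; consistent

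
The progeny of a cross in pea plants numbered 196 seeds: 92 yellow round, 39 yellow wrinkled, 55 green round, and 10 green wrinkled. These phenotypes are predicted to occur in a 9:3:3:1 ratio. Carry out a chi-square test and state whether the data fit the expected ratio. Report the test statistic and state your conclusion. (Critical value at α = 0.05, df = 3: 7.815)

12.635; not consistent

Expected counts for N = 196 under a 9:3:3:1 ratio (total parts = 16):
  yellow round: 196 × 9/16 = 110.25
  yellow wrinkled: 196 × 3/16 = 36.75
  green round: 196 × 3/16 = 36.75
  green wrinkled: 196 × 1/16 = 12.25
χ² = Σ (O − E)² / E
  yellow round: (92 − 110.25)² / 110.25 = 3.0210
  yellow wrinkled: (39 − 36.75)² / 36.75 = 0.1378
  green round: (55 − 36.75)² / 36.75 = 9.0629
  green wrinkled: (10 − 12.25)² / 12.25 = 0.4133
χ² = 3.0210 + 0.1378 + 9.0629 + 0.4133 = 12.635
Degrees of freedom = 4 − 1 = 3; critical value at α = 0.05 is 7.815.
Since 12.635 > 7.815, we reject the null hypothesis — the data do not fit the 9:3:3:1 ratio.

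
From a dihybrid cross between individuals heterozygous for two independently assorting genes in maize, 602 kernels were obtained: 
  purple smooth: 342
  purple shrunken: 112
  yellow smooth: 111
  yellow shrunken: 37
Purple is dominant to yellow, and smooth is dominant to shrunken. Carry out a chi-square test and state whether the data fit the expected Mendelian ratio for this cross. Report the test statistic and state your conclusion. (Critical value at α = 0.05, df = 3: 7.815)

A dihybrid F₂ with independent assortment and complete dominance at both loci gives a 9:3:3:1 phenotypic ratio.
The 9:3:3:1 ratio has 16 parts, so with N = 602 the expected counts are:
  purple smooth: 602 × 9/16 = 338.625
  purple shrunken: 602 × 3/16 = 112.875
  yellow smooth: 602 × 3/16 = 112.875
  yellow shrunken: 602 × 1/16 = 37.625
χ² = Σ (O − E)² / E
  purple smooth: (342 − 338.625)² / 338.625 = 0.0336
  purple shrunken: (112 − 112.875)² / 112.875 = 0.0068
  yellow smooth: (111 − 112.875)² / 112.875 = 0.0311
  yellow shrunken: (37 − 37.625)² / 37.625 = 0.0104
χ² = 0.0336 + 0.0068 + 0.0311 + 0.0104 = 0.0819 ≈ 0.082
Degrees of freedom = 4 − 1 = 3; critical value at α = 0.05 is 7.815.
Since 0.082 < 7.815, we fail to reject the null hypothesis — the data are consistent with the 9:3:3:1 ratio.

0.082; consistent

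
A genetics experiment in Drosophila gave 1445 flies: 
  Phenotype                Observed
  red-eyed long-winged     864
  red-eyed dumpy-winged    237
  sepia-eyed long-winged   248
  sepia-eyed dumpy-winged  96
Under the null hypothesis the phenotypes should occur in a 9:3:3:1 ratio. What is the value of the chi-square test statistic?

9.775

Total ratio parts = 16. Expected numbers out of 1445:
  red-eyed long-winged: 1445 × 9/16 = 812.8125
  red-eyed dumpy-winged: 1445 × 3/16 = 270.9375
  sepia-eyed long-winged: 1445 × 3/16 = 270.9375
  sepia-eyed dumpy-winged: 1445 × 1/16 = 90.3125
χ² = Σ (O − E)² / E
  red-eyed long-winged: (864 − 812.8125)² / 812.8125 = 3.2236
  red-eyed dumpy-winged: (237 − 270.9375)² / 270.9375 = 4.2510
  sepia-eyed long-winged: (248 − 270.9375)² / 270.9375 = 1.9419
  sepia-eyed dumpy-winged: (96 − 90.3125)² / 90.3125 = 0.3582
χ² = 3.2236 + 4.2510 + 1.9419 + 0.3582 = 9.7747 ≈ 9.775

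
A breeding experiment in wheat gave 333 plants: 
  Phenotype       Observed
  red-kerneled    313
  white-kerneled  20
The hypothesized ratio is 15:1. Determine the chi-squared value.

The 15:1 ratio has 16 parts, so with N = 333 the expected counts are:
  red-kerneled: 333 × 15/16 = 312.1875
  white-kerneled: 333 × 1/16 = 20.8125
χ² = Σ (O − E)² / E
  red-kerneled: (313 − 312.1875)² / 312.1875 = 0.0021
  white-kerneled: (20 − 20.8125)² / 20.8125 = 0.0317
χ² = 0.0021 + 0.0317 = 0.0338 ≈ 0.034

0.034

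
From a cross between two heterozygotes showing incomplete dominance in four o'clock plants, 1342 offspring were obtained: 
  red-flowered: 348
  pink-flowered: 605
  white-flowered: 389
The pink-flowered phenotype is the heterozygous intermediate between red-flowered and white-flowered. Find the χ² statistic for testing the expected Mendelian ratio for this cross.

With incomplete dominance, a heterozygote × heterozygote cross gives a 1:2:1 phenotypic ratio.
Under the 1:2:1 hypothesis (Σ ratio = 4, N = 1342):
  red-flowered: 1342 × 1/4 = 335.5
  pink-flowered: 1342 × 2/4 = 671
  white-flowered: 1342 × 1/4 = 335.5
χ² = Σ (O − E)² / E
  red-flowered: (348 − 335.5)² / 335.5 = 0.4657
  pink-flowered: (605 − 671)² / 671 = 6.4918
  white-flowered: (389 − 335.5)² / 335.5 = 8.5313
χ² = 0.4657 + 6.4918 + 8.5313 = 15.4888 ≈ 15.489

15.489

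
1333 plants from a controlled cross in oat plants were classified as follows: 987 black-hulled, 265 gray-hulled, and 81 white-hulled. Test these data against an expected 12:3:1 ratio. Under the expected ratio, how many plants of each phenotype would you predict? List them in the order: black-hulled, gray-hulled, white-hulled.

Expected counts for N = 1333 under a 12:3:1 ratio (total parts = 16):
  black-hulled: 1333 × 12/16 = 999.75
  gray-hulled: 1333 × 3/16 = 249.9375
  white-hulled: 1333 × 1/16 = 83.3125

999.75, 249.9375, 83.3125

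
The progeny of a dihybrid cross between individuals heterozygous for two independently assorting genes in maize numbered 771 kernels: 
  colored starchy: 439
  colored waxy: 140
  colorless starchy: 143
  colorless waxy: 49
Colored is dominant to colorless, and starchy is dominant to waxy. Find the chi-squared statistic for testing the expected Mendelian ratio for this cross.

A dihybrid F₂ with independent assortment and complete dominance at both loci gives a 9:3:3:1 phenotypic ratio.
Expected counts for N = 771 under a 9:3:3:1 ratio (total parts = 16):
  colored starchy: 771 × 9/16 = 433.6875
  colored waxy: 771 × 3/16 = 144.5625
  colorless starchy: 771 × 3/16 = 144.5625
  colorless waxy: 771 × 1/16 = 48.1875
χ² = Σ (O − E)² / E
  colored starchy: (439 − 433.6875)² / 433.6875 = 0.0651
  colored waxy: (140 − 144.5625)² / 144.5625 = 0.1440
  colorless starchy: (143 − 144.5625)² / 144.5625 = 0.0169
  colorless waxy: (49 − 48.1875)² / 48.1875 = 0.0137
χ² = 0.0651 + 0.1440 + 0.0169 + 0.0137 = 0.2397 ≈ 0.240

0.240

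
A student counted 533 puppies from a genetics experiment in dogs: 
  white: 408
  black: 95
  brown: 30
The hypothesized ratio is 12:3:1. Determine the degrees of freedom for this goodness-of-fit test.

2

A goodness-of-fit test with 3 phenotype classes has df = 3 − 1 = 2.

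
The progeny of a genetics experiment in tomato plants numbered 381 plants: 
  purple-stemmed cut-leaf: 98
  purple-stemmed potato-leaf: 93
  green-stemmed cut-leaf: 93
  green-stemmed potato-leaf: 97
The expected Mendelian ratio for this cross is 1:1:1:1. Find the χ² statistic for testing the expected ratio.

The 1:1:1:1 ratio has 4 parts, so with N = 381 the expected counts are:
  purple-stemmed cut-leaf: 381 × 1/4 = 95.25
  purple-stemmed potato-leaf: 381 × 1/4 = 95.25
  green-stemmed cut-leaf: 381 × 1/4 = 95.25
  green-stemmed potato-leaf: 381 × 1/4 = 95.25
χ² = Σ (O − E)² / E
  purple-stemmed cut-leaf: (98 − 95.25)² / 95.25 = 0.0794
  purple-stemmed potato-leaf: (93 − 95.25)² / 95.25 = 0.0531
  green-stemmed cut-leaf: (93 − 95.25)² / 95.25 = 0.0531
  green-stemmed potato-leaf: (97 − 95.25)² / 95.25 = 0.0322
χ² = 0.0794 + 0.0531 + 0.0531 + 0.0322 = 0.2178 ≈ 0.218

0.218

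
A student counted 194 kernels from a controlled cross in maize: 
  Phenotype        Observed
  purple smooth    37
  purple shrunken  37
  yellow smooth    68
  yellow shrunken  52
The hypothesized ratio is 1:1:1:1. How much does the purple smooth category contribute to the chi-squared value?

2.727

Total ratio parts = 4. Expected numbers out of 194:
  purple smooth: 194 × 1/4 = 48.5
  purple shrunken: 194 × 1/4 = 48.5
  yellow smooth: 194 × 1/4 = 48.5
  yellow shrunken: 194 × 1/4 = 48.5
Contribution of purple smooth: (37 − 48.5)² / 48.5 = 2.7268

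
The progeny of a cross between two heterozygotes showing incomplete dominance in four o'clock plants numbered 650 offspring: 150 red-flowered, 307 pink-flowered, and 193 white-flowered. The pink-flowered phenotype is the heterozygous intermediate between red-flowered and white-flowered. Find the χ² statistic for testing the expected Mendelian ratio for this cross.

7.683

With incomplete dominance, a heterozygote × heterozygote cross gives a 1:2:1 phenotypic ratio.
Expected counts for N = 650 under a 1:2:1 ratio (total parts = 4):
  red-flowered: 650 × 1/4 = 162.5
  pink-flowered: 650 × 2/4 = 325
  white-flowered: 650 × 1/4 = 162.5
χ² = Σ (O − E)² / E
  red-flowered: (150 − 162.5)² / 162.5 = 0.9615
  pink-flowered: (307 − 325)² / 325 = 0.9969
  white-flowered: (193 − 162.5)² / 162.5 = 5.7246
χ² = 0.9615 + 0.9969 + 5.7246 = 7.683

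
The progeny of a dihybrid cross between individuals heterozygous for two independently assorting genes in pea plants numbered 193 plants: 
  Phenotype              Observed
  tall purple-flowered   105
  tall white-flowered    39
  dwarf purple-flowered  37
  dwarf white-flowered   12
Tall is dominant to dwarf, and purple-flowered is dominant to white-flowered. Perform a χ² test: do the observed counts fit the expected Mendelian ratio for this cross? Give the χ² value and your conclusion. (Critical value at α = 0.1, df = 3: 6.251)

A dihybrid F₂ with independent assortment and complete dominance at both loci gives a 9:3:3:1 phenotypic ratio.
Total ratio parts = 16. Expected numbers out of 193:
  tall purple-flowered: 193 × 9/16 = 108.5625
  tall white-flowered: 193 × 3/16 = 36.1875
  dwarf purple-flowered: 193 × 3/16 = 36.1875
  dwarf white-flowered: 193 × 1/16 = 12.0625
χ² = Σ (O − E)² / E
  tall purple-flowered: (105 − 108.5625)² / 108.5625 = 0.1169
  tall white-flowered: (39 − 36.1875)² / 36.1875 = 0.2186
  dwarf purple-flowered: (37 − 36.1875)² / 36.1875 = 0.0182
  dwarf white-flowered: (12 − 12.0625)² / 12.0625 = 0.0003
χ² = 0.1169 + 0.2186 + 0.0182 + 0.0003 = 0.354
Degrees of freedom = 4 − 1 = 3; critical value at α = 0.1 is 6.251.
Since 0.354 < 6.251, we fail to reject the null hypothesis — the data are consistent with the 9:3:3:1 ratio.

0.354; consistent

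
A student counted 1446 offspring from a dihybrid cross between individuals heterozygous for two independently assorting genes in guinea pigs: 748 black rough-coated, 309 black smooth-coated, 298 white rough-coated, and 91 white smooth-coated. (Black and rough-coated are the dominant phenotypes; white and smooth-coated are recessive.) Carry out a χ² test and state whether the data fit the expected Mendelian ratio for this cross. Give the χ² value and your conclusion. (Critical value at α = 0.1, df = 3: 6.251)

A dihybrid F₂ with independent assortment and complete dominance at both loci gives a 9:3:3:1 phenotypic ratio.
Total ratio parts = 16. Expected numbers out of 1446:
  black rough-coated: 1446 × 9/16 = 813.375
  black smooth-coated: 1446 × 3/16 = 271.125
  white rough-coated: 1446 × 3/16 = 271.125
  white smooth-coated: 1446 × 1/16 = 90.375
χ² = Σ (O − E)² / E
  black rough-coated: (748 − 813.375)² / 813.375 = 5.2545
  black smooth-coated: (309 − 271.125)² / 271.125 = 5.2910
  white rough-coated: (298 − 271.125)² / 271.125 = 2.6640
  white smooth-coated: (91 − 90.375)² / 90.375 = 0.0043
χ² = 5.2545 + 5.2910 + 2.6640 + 0.0043 = 13.2138 ≈ 13.214
Degrees of freedom = 4 − 1 = 3; critical value at α = 0.1 is 6.251.
Since 13.214 > 6.251, we reject the null hypothesis — the data do not fit the 9:3:3:1 ratio.

13.214; not consistent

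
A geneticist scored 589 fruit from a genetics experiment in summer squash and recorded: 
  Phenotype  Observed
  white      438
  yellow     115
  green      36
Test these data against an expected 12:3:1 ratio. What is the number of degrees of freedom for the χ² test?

A goodness-of-fit test with 3 phenotype classes has df = 3 − 1 = 2.

2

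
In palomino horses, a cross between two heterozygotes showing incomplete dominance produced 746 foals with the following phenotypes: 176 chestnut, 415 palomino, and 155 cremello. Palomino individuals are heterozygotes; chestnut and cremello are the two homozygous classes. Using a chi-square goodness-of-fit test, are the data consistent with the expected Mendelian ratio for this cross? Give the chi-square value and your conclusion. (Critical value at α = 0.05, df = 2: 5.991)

10.641; not consistent

With incomplete dominance, a heterozygote × heterozygote cross gives a 1:2:1 phenotypic ratio.
The 1:2:1 ratio has 4 parts, so with N = 746 the expected counts are:
  chestnut: 746 × 1/4 = 186.5
  palomino: 746 × 2/4 = 373
  cremello: 746 × 1/4 = 186.5
χ² = Σ (O − E)² / E
  chestnut: (176 − 186.5)² / 186.5 = 0.5912
  palomino: (415 − 373)² / 373 = 4.7292
  cremello: (155 − 186.5)² / 186.5 = 5.3204
χ² = 0.5912 + 4.7292 + 5.3204 = 10.6408 ≈ 10.641
Degrees of freedom = 3 − 1 = 2; critical value at α = 0.05 is 5.991.
Since 10.641 > 5.991, we reject the null hypothesis — the data do not fit the 1:2:1 ratio.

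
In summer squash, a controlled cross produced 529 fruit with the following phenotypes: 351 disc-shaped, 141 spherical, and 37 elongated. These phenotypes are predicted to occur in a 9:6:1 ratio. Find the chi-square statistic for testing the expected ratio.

26.660

The 9:6:1 ratio has 16 parts, so with N = 529 the expected counts are:
  disc-shaped: 529 × 9/16 = 297.5625
  spherical: 529 × 6/16 = 198.375
  elongated: 529 × 1/16 = 33.0625
χ² = Σ (O − E)² / E
  disc-shaped: (351 − 297.5625)² / 297.5625 = 9.5965
  spherical: (141 − 198.375)² / 198.375 = 16.5943
  elongated: (37 − 33.0625)² / 33.0625 = 0.4689
χ² = 9.5965 + 16.5943 + 0.4689 = 26.6597 ≈ 26.660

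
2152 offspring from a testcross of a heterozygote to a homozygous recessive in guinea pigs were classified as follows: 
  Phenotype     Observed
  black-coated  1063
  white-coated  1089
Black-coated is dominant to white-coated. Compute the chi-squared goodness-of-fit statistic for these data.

0.314

A testcross of a heterozygote (Aa × aa) gives a 1:1 phenotypic ratio.
Under the 1:1 hypothesis (Σ ratio = 2, N = 2152):
  black-coated: 2152 × 1/2 = 1076
  white-coated: 2152 × 1/2 = 1076
χ² = Σ (O − E)² / E
  black-coated: (1063 − 1076)² / 1076 = 0.1571
  white-coated: (1089 − 1076)² / 1076 = 0.1571
χ² = 0.1571 + 0.1571 = 0.3142 ≈ 0.314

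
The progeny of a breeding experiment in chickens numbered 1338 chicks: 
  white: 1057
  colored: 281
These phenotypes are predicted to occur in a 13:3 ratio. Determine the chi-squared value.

Expected counts for N = 1338 under a 13:3 ratio (total parts = 16):
  white: 1338 × 13/16 = 1087.125
  colored: 1338 × 3/16 = 250.875
χ² = Σ (O − E)² / E
  white: (1057 − 1087.125)² / 1087.125 = 0.8348
  colored: (281 − 250.875)² / 250.875 = 3.6174
χ² = 0.8348 + 3.6174 = 4.4522 ≈ 4.452

4.452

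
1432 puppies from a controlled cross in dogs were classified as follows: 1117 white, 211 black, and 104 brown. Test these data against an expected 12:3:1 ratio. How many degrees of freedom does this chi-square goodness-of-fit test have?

2

A goodness-of-fit test with 3 phenotype classes has df = 3 − 1 = 2.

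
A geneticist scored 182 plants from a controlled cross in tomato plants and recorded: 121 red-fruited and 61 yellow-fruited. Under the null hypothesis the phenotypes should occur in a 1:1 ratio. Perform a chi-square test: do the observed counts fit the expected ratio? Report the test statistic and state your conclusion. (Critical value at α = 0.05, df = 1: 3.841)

Under the 1:1 hypothesis (Σ ratio = 2, N = 182):
  red-fruited: 182 × 1/2 = 91
  yellow-fruited: 182 × 1/2 = 91
χ² = Σ (O − E)² / E
  red-fruited: (121 − 91)² / 91 = 9.8901
  yellow-fruited: (61 − 91)² / 91 = 9.8901
χ² = 9.8901 + 9.8901 = 19.7802 ≈ 19.780
Degrees of freedom = 2 − 1 = 1; critical value at α = 0.05 is 3.841.
Since 19.780 > 3.841, we reject the null hypothesis — the data do not fit the 1:1 ratio.

19.780; not consistent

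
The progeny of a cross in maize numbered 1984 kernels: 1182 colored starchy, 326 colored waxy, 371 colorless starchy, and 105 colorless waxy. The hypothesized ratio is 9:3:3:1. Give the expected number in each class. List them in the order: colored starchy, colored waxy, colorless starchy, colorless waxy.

Under the 9:3:3:1 hypothesis (Σ ratio = 16, N = 1984):
  colored starchy: 1984 × 9/16 = 1116
  colored waxy: 1984 × 3/16 = 372
  colorless starchy: 1984 × 3/16 = 372
  colorless waxy: 1984 × 1/16 = 124

1116, 372, 372, 124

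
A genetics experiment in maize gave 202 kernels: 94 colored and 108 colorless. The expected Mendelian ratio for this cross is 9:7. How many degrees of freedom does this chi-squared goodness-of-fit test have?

A goodness-of-fit test with 2 phenotype classes has df = 2 − 1 = 1.

1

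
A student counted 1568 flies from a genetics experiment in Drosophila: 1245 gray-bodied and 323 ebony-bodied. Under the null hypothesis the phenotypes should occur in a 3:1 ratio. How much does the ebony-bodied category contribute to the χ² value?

Under the 3:1 hypothesis (Σ ratio = 4, N = 1568):
  gray-bodied: 1568 × 3/4 = 1176
  ebony-bodied: 1568 × 1/4 = 392
Contribution of ebony-bodied: (323 − 392)² / 392 = 12.1454

12.145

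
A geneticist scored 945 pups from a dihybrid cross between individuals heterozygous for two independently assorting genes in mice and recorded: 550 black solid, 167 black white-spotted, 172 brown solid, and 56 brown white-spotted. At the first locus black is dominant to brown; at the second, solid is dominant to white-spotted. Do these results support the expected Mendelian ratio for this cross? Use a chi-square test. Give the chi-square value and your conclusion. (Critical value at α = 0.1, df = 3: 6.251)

A dihybrid F₂ with independent assortment and complete dominance at both loci gives a 9:3:3:1 phenotypic ratio.
Expected counts for N = 945 under a 9:3:3:1 ratio (total parts = 16):
  black solid: 945 × 9/16 = 531.5625
  black white-spotted: 945 × 3/16 = 177.1875
  brown solid: 945 × 3/16 = 177.1875
  brown white-spotted: 945 × 1/16 = 59.0625
χ² = Σ (O − E)² / E
  black solid: (550 − 531.5625)² / 531.5625 = 0.6395
  black white-spotted: (167 − 177.1875)² / 177.1875 = 0.5857
  brown solid: (172 − 177.1875)² / 177.1875 = 0.1519
  brown white-spotted: (56 − 59.0625)² / 59.0625 = 0.1588
χ² = 0.6395 + 0.5857 + 0.1519 + 0.1588 = 1.5359 ≈ 1.536
Degrees of freedom = 4 − 1 = 3; critical value at α = 0.1 is 6.251.
Since 1.536 < 6.251, we fail to reject the null hypothesis — the data are consistent with the 9:3:3:1 ratio.

1.536; consistent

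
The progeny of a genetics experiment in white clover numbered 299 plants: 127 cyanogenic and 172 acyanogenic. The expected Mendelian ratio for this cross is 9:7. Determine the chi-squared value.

23.055

Expected counts for N = 299 under a 9:7 ratio (total parts = 16):
  cyanogenic: 299 × 9/16 = 168.1875
  acyanogenic: 299 × 7/16 = 130.8125
χ² = Σ (O − E)² / E
  cyanogenic: (127 − 168.1875)² / 168.1875 = 10.0864
  acyanogenic: (172 − 130.8125)² / 130.8125 = 12.9683
χ² = 10.0864 + 12.9683 = 23.0547 ≈ 23.055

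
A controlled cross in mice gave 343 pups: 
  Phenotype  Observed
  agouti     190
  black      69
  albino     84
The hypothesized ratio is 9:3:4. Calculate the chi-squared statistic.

0.422

Under the 9:3:4 hypothesis (Σ ratio = 16, N = 343):
  agouti: 343 × 9/16 = 192.9375
  black: 343 × 3/16 = 64.3125
  albino: 343 × 4/16 = 85.75
χ² = Σ (O − E)² / E
  agouti: (190 − 192.9375)² / 192.9375 = 0.0447
  black: (69 − 64.3125)² / 64.3125 = 0.3417
  albino: (84 − 85.75)² / 85.75 = 0.0357
χ² = 0.0447 + 0.3417 + 0.0357 = 0.4221 ≈ 0.422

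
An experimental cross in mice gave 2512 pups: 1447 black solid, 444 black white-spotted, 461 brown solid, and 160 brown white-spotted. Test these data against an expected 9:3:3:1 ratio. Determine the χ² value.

2.636

The 9:3:3:1 ratio has 16 parts, so with N = 2512 the expected counts are:
  black solid: 2512 × 9/16 = 1413
  black white-spotted: 2512 × 3/16 = 471
  brown solid: 2512 × 3/16 = 471
  brown white-spotted: 2512 × 1/16 = 157
χ² = Σ (O − E)² / E
  black solid: (1447 − 1413)² / 1413 = 0.8181
  black white-spotted: (444 − 471)² / 471 = 1.5478
  brown solid: (461 − 471)² / 471 = 0.2123
  brown white-spotted: (160 − 157)² / 157 = 0.0573
χ² = 0.8181 + 1.5478 + 0.2123 + 0.0573 = 2.6355 ≈ 2.636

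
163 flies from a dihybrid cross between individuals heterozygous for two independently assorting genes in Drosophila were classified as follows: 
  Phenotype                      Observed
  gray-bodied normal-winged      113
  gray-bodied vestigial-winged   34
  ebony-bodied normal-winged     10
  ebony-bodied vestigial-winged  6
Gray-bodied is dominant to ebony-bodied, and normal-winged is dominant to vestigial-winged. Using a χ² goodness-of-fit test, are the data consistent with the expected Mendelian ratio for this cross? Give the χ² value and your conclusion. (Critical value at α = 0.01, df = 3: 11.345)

20.896; not consistent

A dihybrid F₂ with independent assortment and complete dominance at both loci gives a 9:3:3:1 phenotypic ratio.
The 9:3:3:1 ratio has 16 parts, so with N = 163 the expected counts are:
  gray-bodied normal-winged: 163 × 9/16 = 91.6875
  gray-bodied vestigial-winged: 163 × 3/16 = 30.5625
  ebony-bodied normal-winged: 163 × 3/16 = 30.5625
  ebony-bodied vestigial-winged: 163 × 1/16 = 10.1875
χ² = Σ (O − E)² / E
  gray-bodied normal-winged: (113 − 91.6875)² / 91.6875 = 4.9540
  gray-bodied vestigial-winged: (34 − 30.5625)² / 30.5625 = 0.3866
  ebony-bodied normal-winged: (10 − 30.5625)² / 30.5625 = 13.8345
  ebony-bodied vestigial-winged: (6 − 10.1875)² / 10.1875 = 1.7212
χ² = 4.9540 + 0.3866 + 13.8345 + 1.7212 = 20.8963 ≈ 20.896
Degrees of freedom = 4 − 1 = 3; critical value at α = 0.01 is 11.345.
Since 20.896 > 11.345, we reject the null hypothesis — the data do not fit the 9:3:3:1 ratio.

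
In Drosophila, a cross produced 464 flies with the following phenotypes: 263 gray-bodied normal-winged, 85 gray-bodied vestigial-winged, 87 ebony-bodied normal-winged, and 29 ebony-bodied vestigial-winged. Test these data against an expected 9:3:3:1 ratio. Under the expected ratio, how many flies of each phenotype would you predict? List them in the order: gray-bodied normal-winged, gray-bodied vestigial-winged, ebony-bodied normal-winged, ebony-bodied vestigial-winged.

261, 87, 87, 29

Expected counts for N = 464 under a 9:3:3:1 ratio (total parts = 16):
  gray-bodied normal-winged: 464 × 9/16 = 261
  gray-bodied vestigial-winged: 464 × 3/16 = 87
  ebony-bodied normal-winged: 464 × 3/16 = 87
  ebony-bodied vestigial-winged: 464 × 1/16 = 29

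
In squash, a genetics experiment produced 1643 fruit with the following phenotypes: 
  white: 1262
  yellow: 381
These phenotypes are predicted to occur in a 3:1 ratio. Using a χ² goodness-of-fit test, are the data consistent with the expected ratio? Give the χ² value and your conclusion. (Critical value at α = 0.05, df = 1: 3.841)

2.873; consistent

Under the 3:1 hypothesis (Σ ratio = 4, N = 1643):
  white: 1643 × 3/4 = 1232.25
  yellow: 1643 × 1/4 = 410.75
χ² = Σ (O − E)² / E
  white: (1262 − 1232.25)² / 1232.25 = 0.7182
  yellow: (381 − 410.75)² / 410.75 = 2.1547
χ² = 0.7182 + 2.1547 = 2.8729 ≈ 2.873
Degrees of freedom = 2 − 1 = 1; critical value at α = 0.05 is 3.841.
Since 2.873 < 3.841, we fail to reject the null hypothesis — the data are consistent with the 3:1 ratio.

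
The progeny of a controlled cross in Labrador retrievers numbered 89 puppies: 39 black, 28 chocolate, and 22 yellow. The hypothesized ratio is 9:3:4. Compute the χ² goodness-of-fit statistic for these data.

Under the 9:3:4 hypothesis (Σ ratio = 16, N = 89):
  black: 89 × 9/16 = 50.0625
  chocolate: 89 × 3/16 = 16.6875
  yellow: 89 × 4/16 = 22.25
χ² = Σ (O − E)² / E
  black: (39 − 50.0625)² / 50.0625 = 2.4445
  chocolate: (28 − 16.6875)² / 16.6875 = 7.6688
  yellow: (22 − 22.25)² / 22.25 = 0.0028
χ² = 2.4445 + 7.6688 + 0.0028 = 10.1161 ≈ 10.116

10.116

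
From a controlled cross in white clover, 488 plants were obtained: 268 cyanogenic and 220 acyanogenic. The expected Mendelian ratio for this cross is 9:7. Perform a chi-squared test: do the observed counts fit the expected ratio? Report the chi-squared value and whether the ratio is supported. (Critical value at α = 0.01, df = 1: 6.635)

Expected counts for N = 488 under a 9:7 ratio (total parts = 16):
  cyanogenic: 488 × 9/16 = 274.5
  acyanogenic: 488 × 7/16 = 213.5
χ² = Σ (O − E)² / E
  cyanogenic: (268 − 274.5)² / 274.5 = 0.1539
  acyanogenic: (220 − 213.5)² / 213.5 = 0.1979
χ² = 0.1539 + 0.1979 = 0.3518 ≈ 0.352
Degrees of freedom = 2 − 1 = 1; critical value at α = 0.01 is 6.635.
Since 0.352 < 6.635, we fail to reject the null hypothesis — the data are consistent with the 9:7 ratio.

0.352; consistent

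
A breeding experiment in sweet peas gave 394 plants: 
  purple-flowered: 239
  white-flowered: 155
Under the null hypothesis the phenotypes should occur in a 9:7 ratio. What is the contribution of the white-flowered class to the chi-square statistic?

Total ratio parts = 16. Expected numbers out of 394:
  purple-flowered: 394 × 9/16 = 221.625
  white-flowered: 394 × 7/16 = 172.375
Contribution of white-flowered: (155 − 172.375)² / 172.375 = 1.7514

1.751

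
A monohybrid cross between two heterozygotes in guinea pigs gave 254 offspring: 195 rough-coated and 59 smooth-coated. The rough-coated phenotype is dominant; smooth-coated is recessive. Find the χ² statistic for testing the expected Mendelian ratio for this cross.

For a monohybrid cross between heterozygotes with complete dominance, the expected phenotypic ratio is 3:1.
The 3:1 ratio has 4 parts, so with N = 254 the expected counts are:
  rough-coated: 254 × 3/4 = 190.5
  smooth-coated: 254 × 1/4 = 63.5
χ² = Σ (O − E)² / E
  rough-coated: (195 − 190.5)² / 190.5 = 0.1063
  smooth-coated: (59 − 63.5)² / 63.5 = 0.3189
χ² = 0.1063 + 0.3189 = 0.4252 ≈ 0.425

0.425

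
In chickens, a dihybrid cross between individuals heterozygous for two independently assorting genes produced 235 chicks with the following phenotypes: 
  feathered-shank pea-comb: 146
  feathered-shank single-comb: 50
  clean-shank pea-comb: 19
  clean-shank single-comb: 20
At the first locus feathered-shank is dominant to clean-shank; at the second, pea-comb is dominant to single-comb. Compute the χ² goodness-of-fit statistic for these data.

18.420

A dihybrid F₂ with independent assortment and complete dominance at both loci gives a 9:3:3:1 phenotypic ratio.
Under the 9:3:3:1 hypothesis (Σ ratio = 16, N = 235):
  feathered-shank pea-comb: 235 × 9/16 = 132.1875
  feathered-shank single-comb: 235 × 3/16 = 44.0625
  clean-shank pea-comb: 235 × 3/16 = 44.0625
  clean-shank single-comb: 235 × 1/16 = 14.6875
χ² = Σ (O − E)² / E
  feathered-shank pea-comb: (146 − 132.1875)² / 132.1875 = 1.4433
  feathered-shank single-comb: (50 − 44.0625)² / 44.0625 = 0.8001
  clean-shank pea-comb: (19 − 44.0625)² / 44.0625 = 14.2554
  clean-shank single-comb: (20 − 14.6875)² / 14.6875 = 1.9215
χ² = 1.4433 + 0.8001 + 14.2554 + 1.9215 = 18.4203 ≈ 18.420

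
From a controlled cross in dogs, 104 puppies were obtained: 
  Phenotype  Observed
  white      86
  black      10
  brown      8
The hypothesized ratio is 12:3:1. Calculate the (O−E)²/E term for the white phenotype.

The 12:3:1 ratio has 16 parts, so with N = 104 the expected counts are:
  white: 104 × 12/16 = 78
  black: 104 × 3/16 = 19.5
  brown: 104 × 1/16 = 6.5
Contribution of white: (86 − 78)² / 78 = 0.8205

0.821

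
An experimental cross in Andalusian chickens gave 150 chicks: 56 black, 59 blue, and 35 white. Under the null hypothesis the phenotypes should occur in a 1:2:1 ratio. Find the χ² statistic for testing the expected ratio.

Under the 1:2:1 hypothesis (Σ ratio = 4, N = 150):
  black: 150 × 1/4 = 37.5
  blue: 150 × 2/4 = 75
  white: 150 × 1/4 = 37.5
χ² = Σ (O − E)² / E
  black: (56 − 37.5)² / 37.5 = 9.1267
  blue: (59 − 75)² / 75 = 3.4133
  white: (35 − 37.5)² / 37.5 = 0.1667
χ² = 9.1267 + 3.4133 + 0.1667 = 12.7067 ≈ 12.707

12.707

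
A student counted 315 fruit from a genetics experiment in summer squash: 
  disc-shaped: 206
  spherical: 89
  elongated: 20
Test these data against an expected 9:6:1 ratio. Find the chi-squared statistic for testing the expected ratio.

11.871

The 9:6:1 ratio has 16 parts, so with N = 315 the expected counts are:
  disc-shaped: 315 × 9/16 = 177.1875
  spherical: 315 × 6/16 = 118.125
  elongated: 315 × 1/16 = 19.6875
χ² = Σ (O − E)² / E
  disc-shaped: (206 − 177.1875)² / 177.1875 = 4.6852
  spherical: (89 − 118.125)² / 118.125 = 7.1811
  elongated: (20 − 19.6875)² / 19.6875 = 0.0050
χ² = 4.6852 + 7.1811 + 0.0050 = 11.8713 ≈ 11.871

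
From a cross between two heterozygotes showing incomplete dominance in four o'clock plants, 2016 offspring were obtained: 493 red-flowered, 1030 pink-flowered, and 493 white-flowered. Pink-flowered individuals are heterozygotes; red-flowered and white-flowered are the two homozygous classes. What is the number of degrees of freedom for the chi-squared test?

2

With incomplete dominance, a heterozygote × heterozygote cross gives a 1:2:1 phenotypic ratio.
A goodness-of-fit test with 3 phenotype classes has df = 3 − 1 = 2.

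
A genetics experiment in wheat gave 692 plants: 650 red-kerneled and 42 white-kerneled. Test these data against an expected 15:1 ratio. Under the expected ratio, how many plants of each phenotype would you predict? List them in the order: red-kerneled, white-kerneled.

648.75, 43.25

The 15:1 ratio has 16 parts, so with N = 692 the expected counts are:
  red-kerneled: 692 × 15/16 = 648.75
  white-kerneled: 692 × 1/16 = 43.25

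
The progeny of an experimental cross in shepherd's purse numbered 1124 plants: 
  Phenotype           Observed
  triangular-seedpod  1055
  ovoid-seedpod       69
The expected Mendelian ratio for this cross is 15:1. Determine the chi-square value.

The 15:1 ratio has 16 parts, so with N = 1124 the expected counts are:
  triangular-seedpod: 1124 × 15/16 = 1053.75
  ovoid-seedpod: 1124 × 1/16 = 70.25
χ² = Σ (O − E)² / E
  triangular-seedpod: (1055 − 1053.75)² / 1053.75 = 0.0015
  ovoid-seedpod: (69 − 70.25)² / 70.25 = 0.0222
χ² = 0.0015 + 0.0222 = 0.0237 ≈ 0.024

0.024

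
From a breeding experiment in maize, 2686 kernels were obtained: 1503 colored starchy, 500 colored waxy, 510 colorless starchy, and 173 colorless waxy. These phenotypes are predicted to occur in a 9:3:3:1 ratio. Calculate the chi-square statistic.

0.304

The 9:3:3:1 ratio has 16 parts, so with N = 2686 the expected counts are:
  colored starchy: 2686 × 9/16 = 1510.875
  colored waxy: 2686 × 3/16 = 503.625
  colorless starchy: 2686 × 3/16 = 503.625
  colorless waxy: 2686 × 1/16 = 167.875
χ² = Σ (O − E)² / E
  colored starchy: (1503 − 1510.875)² / 1510.875 = 0.0410
  colored waxy: (500 − 503.625)² / 503.625 = 0.0261
  colorless starchy: (510 − 503.625)² / 503.625 = 0.0807
  colorless waxy: (173 − 167.875)² / 167.875 = 0.1565
χ² = 0.0410 + 0.0261 + 0.0807 + 0.1565 = 0.3043 ≈ 0.304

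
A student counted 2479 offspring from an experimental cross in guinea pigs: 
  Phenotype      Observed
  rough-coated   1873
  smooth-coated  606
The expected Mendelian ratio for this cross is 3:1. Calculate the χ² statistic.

0.407

The 3:1 ratio has 4 parts, so with N = 2479 the expected counts are:
  rough-coated: 2479 × 3/4 = 1859.25
  smooth-coated: 2479 × 1/4 = 619.75
χ² = Σ (O − E)² / E
  rough-coated: (1873 − 1859.25)² / 1859.25 = 0.1017
  smooth-coated: (606 − 619.75)² / 619.75 = 0.3051
χ² = 0.1017 + 0.3051 = 0.4068 ≈ 0.407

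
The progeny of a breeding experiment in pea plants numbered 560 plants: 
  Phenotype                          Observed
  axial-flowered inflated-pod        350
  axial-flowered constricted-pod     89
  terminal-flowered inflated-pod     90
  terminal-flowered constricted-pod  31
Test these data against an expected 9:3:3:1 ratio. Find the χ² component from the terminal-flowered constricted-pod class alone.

0.457

The 9:3:3:1 ratio has 16 parts, so with N = 560 the expected counts are:
  axial-flowered inflated-pod: 560 × 9/16 = 315
  axial-flowered constricted-pod: 560 × 3/16 = 105
  terminal-flowered inflated-pod: 560 × 3/16 = 105
  terminal-flowered constricted-pod: 560 × 1/16 = 35
Contribution of terminal-flowered constricted-pod: (31 − 35)² / 35 = 0.4571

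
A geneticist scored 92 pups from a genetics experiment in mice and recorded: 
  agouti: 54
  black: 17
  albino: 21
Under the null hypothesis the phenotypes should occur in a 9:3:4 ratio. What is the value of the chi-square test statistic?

Total ratio parts = 16. Expected numbers out of 92:
  agouti: 92 × 9/16 = 51.75
  black: 92 × 3/16 = 17.25
  albino: 92 × 4/16 = 23
χ² = Σ (O − E)² / E
  agouti: (54 − 51.75)² / 51.75 = 0.0978
  black: (17 − 17.25)² / 17.25 = 0.0036
  albino: (21 − 23)² / 23 = 0.1739
χ² = 0.0978 + 0.0036 + 0.1739 = 0.2753 ≈ 0.275

0.275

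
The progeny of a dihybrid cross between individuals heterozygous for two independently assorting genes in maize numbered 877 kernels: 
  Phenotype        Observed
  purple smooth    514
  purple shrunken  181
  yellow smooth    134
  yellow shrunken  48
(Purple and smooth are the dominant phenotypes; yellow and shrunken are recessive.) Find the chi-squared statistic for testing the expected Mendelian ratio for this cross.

A dihybrid F₂ with independent assortment and complete dominance at both loci gives a 9:3:3:1 phenotypic ratio.
Total ratio parts = 16. Expected numbers out of 877:
  purple smooth: 877 × 9/16 = 493.3125
  purple shrunken: 877 × 3/16 = 164.4375
  yellow smooth: 877 × 3/16 = 164.4375
  yellow shrunken: 877 × 1/16 = 54.8125
χ² = Σ (O − E)² / E
  purple smooth: (514 − 493.3125)² / 493.3125 = 0.8675
  purple shrunken: (181 − 164.4375)² / 164.4375 = 1.6682
  yellow smooth: (134 − 164.4375)² / 164.4375 = 5.6340
  yellow shrunken: (48 − 54.8125)² / 54.8125 = 0.8467
χ² = 0.8675 + 1.6682 + 5.6340 + 0.8467 = 9.0164 ≈ 9.016

9.016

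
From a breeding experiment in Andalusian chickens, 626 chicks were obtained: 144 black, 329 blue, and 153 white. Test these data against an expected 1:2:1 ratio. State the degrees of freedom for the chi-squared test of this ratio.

2

A goodness-of-fit test with 3 phenotype classes has df = 3 − 1 = 2.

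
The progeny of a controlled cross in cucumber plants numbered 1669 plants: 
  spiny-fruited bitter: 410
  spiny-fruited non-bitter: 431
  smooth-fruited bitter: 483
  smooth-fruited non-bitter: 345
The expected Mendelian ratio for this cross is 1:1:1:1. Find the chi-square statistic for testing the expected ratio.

23.451

Under the 1:1:1:1 hypothesis (Σ ratio = 4, N = 1669):
  spiny-fruited bitter: 1669 × 1/4 = 417.25
  spiny-fruited non-bitter: 1669 × 1/4 = 417.25
  smooth-fruited bitter: 1669 × 1/4 = 417.25
  smooth-fruited non-bitter: 1669 × 1/4 = 417.25
χ² = Σ (O − E)² / E
  spiny-fruited bitter: (410 − 417.25)² / 417.25 = 0.1260
  spiny-fruited non-bitter: (431 − 417.25)² / 417.25 = 0.4531
  smooth-fruited bitter: (483 − 417.25)² / 417.25 = 10.3608
  smooth-fruited non-bitter: (345 − 417.25)² / 417.25 = 12.5106
χ² = 0.1260 + 0.4531 + 10.3608 + 12.5106 = 23.4505 ≈ 23.451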